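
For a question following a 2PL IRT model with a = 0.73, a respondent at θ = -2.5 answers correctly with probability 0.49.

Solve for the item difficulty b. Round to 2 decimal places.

P(θ) = 1 / (1 + exp(−a(θ − b)))
logit(0.49) = ln(0.49/0.51) = -0.0400
b = θ − logit/(a) = -2.5 − (-0.0400)/0.7300 = -2.4452

-2.45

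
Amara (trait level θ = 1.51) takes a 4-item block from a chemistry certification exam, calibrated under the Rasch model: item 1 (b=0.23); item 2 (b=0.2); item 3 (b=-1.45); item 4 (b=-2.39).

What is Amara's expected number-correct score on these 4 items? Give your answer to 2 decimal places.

3.50

P(θ) = 1 / (1 + exp(−(θ − b)))
P_1 = 1/(1+e^{-1.2800}) = 0.7824
P_2 = 1/(1+e^{-1.3100}) = 0.7875
P_3 = 1/(1+e^{-2.9600}) = 0.9507
P_4 = 1/(1+e^{-3.9000}) = 0.9802
E[score] = 0.7824 + 0.7875 + 0.9507 + 0.9802 = 3.5009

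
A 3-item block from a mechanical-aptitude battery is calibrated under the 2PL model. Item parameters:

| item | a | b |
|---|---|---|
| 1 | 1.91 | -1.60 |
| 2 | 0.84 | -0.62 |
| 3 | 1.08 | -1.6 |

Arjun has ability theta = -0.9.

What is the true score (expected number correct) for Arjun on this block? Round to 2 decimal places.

P(theta) = 1 / (1 + exp(−a(theta − b)))
P_1 = 1/(1+e^{-1.3370}) = 0.7920
P_2 = 1/(1+e^{0.2352}) = 0.4415
P_3 = 1/(1+e^{-0.7560}) = 0.6805
E[score] = 0.7920 + 0.4415 + 0.6805 = 1.9140

1.91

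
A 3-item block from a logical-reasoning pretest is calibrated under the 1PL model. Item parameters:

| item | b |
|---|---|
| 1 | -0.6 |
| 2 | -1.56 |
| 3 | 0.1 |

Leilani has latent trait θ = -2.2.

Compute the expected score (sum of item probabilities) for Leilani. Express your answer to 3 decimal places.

P(θ) = 1 / (1 + exp(−(θ − b)))
P_1 = 1/(1+e^{1.6000}) = 0.1680
P_2 = 1/(1+e^{0.6400}) = 0.3452
P_3 = 1/(1+e^{2.3000}) = 0.0911
E[score] = 0.1680 + 0.3452 + 0.0911 = 0.6044

0.604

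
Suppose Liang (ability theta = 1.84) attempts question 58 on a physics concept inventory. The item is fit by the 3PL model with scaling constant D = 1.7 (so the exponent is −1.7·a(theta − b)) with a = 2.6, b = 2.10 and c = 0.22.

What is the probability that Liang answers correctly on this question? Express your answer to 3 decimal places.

P(theta) = c + (1 − c) · 1 / (1 + exp(−D·a(theta − b)))
Exponent: 1.7 × 2.6 × (1.84 − 2.10) = -1.1492
1/(1 + e^{1.1492}) = 0.2406
P = 0.22 + 0.78 × 0.2406 = 0.4077

0.408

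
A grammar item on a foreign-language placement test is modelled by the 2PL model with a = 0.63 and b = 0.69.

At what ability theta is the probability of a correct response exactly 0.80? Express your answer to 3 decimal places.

2.890

P(theta) = 1 / (1 + exp(−a(theta − b)))
logit = ln(0.8000/0.2000) = 1.3863
theta = b + logit/(a) = 0.69 + 1.3863/0.6300 = 2.8905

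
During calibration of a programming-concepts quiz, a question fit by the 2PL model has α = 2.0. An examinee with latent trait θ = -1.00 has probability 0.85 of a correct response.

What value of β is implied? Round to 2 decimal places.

-1.87

P(θ) = 1 / (1 + exp(−α(θ − β)))
logit(0.85) = ln(0.85/0.15) = 1.7346
β = θ − logit/(α) = -1.00 − 1.7346/2.0000 = -1.8673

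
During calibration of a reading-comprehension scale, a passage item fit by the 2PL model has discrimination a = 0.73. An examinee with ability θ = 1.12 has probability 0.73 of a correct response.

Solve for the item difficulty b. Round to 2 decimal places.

-0.24

P(θ) = 1 / (1 + exp(−a(θ − b)))
logit(0.73) = ln(0.73/0.27) = 0.9946
b = θ − logit/(a) = 1.12 − 0.9946/0.7300 = -0.2425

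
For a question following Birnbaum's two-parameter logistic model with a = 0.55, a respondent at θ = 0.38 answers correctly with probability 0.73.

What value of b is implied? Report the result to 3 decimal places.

-1.428

P(θ) = 1 / (1 + exp(−a(θ − b)))
logit(0.73) = ln(0.73/0.27) = 0.9946
b = θ − logit/(a) = 0.38 − 0.9946/0.5500 = -1.4284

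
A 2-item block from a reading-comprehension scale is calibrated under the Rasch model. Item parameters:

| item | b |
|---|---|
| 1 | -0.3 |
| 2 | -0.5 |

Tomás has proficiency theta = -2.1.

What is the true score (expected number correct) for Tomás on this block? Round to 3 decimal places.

0.310

P(theta) = 1 / (1 + exp(−(theta − b)))
P_1 = 1/(1+e^{1.8000}) = 0.1419
P_2 = 1/(1+e^{1.6000}) = 0.1680
E[score] = 0.1419 + 0.1680 = 0.3098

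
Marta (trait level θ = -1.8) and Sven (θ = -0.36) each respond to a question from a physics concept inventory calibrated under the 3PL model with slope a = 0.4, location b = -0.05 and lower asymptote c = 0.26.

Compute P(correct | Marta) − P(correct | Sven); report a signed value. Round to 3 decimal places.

P(θ) = c + (1 − c) · 1 / (1 + exp(−a(θ − b)))
P(Marta) = 0.5055  [exponent -0.7000]
P(Sven) = 0.6071  [exponent -0.1240]
Difference = 0.5055 − 0.6071 = -0.1015

-0.102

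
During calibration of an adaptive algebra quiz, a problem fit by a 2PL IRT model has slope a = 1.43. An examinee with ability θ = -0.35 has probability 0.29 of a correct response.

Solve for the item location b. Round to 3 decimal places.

P(θ) = 1 / (1 + exp(−a(θ − b)))
logit(0.29) = ln(0.29/0.71) = -0.8954
b = θ − logit/(a) = -0.35 − (-0.8954)/1.4300 = 0.2761

0.276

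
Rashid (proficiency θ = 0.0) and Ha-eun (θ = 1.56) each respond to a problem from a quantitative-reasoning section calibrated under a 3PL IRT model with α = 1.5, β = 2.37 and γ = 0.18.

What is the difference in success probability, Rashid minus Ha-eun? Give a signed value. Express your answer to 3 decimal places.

P(θ) = γ + (1 − γ) · 1 / (1 + exp(−α(θ − β)))
P(Rashid) = 0.2028  [exponent -3.5550]
P(Ha-eun) = 0.3676  [exponent -1.2150]
Difference = 0.2028 − 0.3676 = -0.1648

-0.165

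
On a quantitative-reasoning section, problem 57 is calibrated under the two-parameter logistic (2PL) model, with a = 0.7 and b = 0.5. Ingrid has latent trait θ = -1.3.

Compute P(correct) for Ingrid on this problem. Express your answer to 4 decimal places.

0.2210

P(θ) = 1 / (1 + exp(−a(θ − b)))
Exponent: 0.7 × (-1.3 − 0.5) = -1.2600
1/(1 + e^{1.2600}) = 0.2210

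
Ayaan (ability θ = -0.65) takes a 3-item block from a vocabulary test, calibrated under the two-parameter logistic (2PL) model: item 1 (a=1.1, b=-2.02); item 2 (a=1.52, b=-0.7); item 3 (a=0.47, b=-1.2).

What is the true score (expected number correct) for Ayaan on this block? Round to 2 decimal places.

P(θ) = 1 / (1 + exp(−a(θ − b)))
P_1 = 1/(1+e^{-1.5070}) = 0.8186
P_2 = 1/(1+e^{-0.0760}) = 0.5190
P_3 = 1/(1+e^{-0.2585}) = 0.5643
E[score] = 0.8186 + 0.5190 + 0.5643 = 1.9019

1.90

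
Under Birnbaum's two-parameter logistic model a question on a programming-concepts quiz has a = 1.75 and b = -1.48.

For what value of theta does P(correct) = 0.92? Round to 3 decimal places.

P(theta) = 1 / (1 + exp(−a(theta − b)))
logit = ln(0.9200/0.0800) = 2.4423
theta = b + logit/(a) = -1.48 + 2.4423/1.7500 = -0.0844

-0.084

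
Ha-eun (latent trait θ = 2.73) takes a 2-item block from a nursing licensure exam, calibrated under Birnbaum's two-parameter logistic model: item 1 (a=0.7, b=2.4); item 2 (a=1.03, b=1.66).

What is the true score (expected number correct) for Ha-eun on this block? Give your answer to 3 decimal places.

P(θ) = 1 / (1 + exp(−a(θ − b)))
P_1 = 1/(1+e^{-0.2310}) = 0.5575
P_2 = 1/(1+e^{-1.1021}) = 0.7507
E[score] = 0.5575 + 0.7507 = 1.3081

1.308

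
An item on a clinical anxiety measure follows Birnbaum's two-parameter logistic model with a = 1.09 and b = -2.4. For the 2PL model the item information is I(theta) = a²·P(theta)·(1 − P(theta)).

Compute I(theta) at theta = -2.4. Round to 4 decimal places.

P = 1/(1+e^{0.0000}) = 0.5000
P(1−P) = 0.5000 × 0.5000 = 0.2500
I = a² × P(1−P) = 1.09² × 0.2500 = 0.29703

0.2970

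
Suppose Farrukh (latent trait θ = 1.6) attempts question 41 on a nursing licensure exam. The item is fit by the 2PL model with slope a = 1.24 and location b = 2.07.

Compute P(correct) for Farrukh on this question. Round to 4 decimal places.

0.3583

P(θ) = 1 / (1 + exp(−a(θ − b)))
Exponent: 1.24 × (1.6 − 2.07) = -0.5828
1/(1 + e^{0.5828}) = 0.3583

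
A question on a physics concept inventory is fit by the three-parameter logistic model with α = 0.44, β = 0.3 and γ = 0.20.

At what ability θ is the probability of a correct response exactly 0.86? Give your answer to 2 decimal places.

3.82

P(θ) = γ + (1 − γ) · 1 / (1 + exp(−α(θ − β)))
Remove guessing floor: (0.86 − 0.20)/(1 − 0.20) = 0.8250
logit = ln(0.8250/0.1750) = 1.5506
θ = β + logit/(α) = 0.3 + 1.5506/0.4400 = 3.8241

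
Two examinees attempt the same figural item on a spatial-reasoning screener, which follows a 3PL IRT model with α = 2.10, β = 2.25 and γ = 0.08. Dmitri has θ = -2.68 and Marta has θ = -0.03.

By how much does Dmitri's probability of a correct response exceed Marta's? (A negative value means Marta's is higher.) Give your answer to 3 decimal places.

-0.008

P(θ) = γ + (1 − γ) · 1 / (1 + exp(−α(θ − β)))
P(Dmitri) = 0.0800  [exponent -10.3530]
P(Marta) = 0.0876  [exponent -4.7880]
Difference = 0.0800 − 0.0876 = -0.0076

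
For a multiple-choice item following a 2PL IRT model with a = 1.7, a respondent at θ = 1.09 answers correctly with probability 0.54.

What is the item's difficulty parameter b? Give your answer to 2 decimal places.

P(θ) = 1 / (1 + exp(−a(θ − b)))
logit(0.54) = ln(0.54/0.46) = 0.1603
b = θ − logit/(a) = 1.09 − 0.1603/1.7000 = 0.9957

1.00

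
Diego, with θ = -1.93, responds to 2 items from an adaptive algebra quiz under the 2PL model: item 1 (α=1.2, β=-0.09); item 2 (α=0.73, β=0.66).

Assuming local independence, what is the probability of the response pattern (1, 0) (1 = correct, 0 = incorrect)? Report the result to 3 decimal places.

P(θ) = 1 / (1 + exp(−α(θ − β)))
P_1 = 1/(1+e^{2.2080}) = 0.0990
P_2 = 1/(1+e^{1.8907}) = 0.1312
L = P_1 × (1−P_2) = 0.0990 × 0.8688 = 0.08604

0.086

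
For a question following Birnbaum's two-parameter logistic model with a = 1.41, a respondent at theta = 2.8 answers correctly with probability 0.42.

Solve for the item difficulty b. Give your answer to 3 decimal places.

3.029

P(theta) = 1 / (1 + exp(−a(theta − b)))
logit(0.42) = ln(0.42/0.58) = -0.3228
b = theta − logit/(a) = 2.8 − (-0.3228)/1.4100 = 3.0289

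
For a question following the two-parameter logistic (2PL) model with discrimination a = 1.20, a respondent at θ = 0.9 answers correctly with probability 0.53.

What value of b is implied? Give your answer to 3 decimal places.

0.800

P(θ) = 1 / (1 + exp(−a(θ − b)))
logit(0.53) = ln(0.53/0.47) = 0.1201
b = θ − logit/(a) = 0.9 − 0.1201/1.2000 = 0.7999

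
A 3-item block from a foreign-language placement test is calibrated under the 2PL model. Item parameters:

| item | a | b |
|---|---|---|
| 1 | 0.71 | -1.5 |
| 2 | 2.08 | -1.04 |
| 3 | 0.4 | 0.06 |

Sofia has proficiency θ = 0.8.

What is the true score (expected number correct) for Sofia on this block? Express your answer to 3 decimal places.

2.389

P(θ) = 1 / (1 + exp(−a(θ − b)))
P_1 = 1/(1+e^{-1.6330}) = 0.8366
P_2 = 1/(1+e^{-3.8272}) = 0.9787
P_3 = 1/(1+e^{-0.2960}) = 0.5735
E[score] = 0.8366 + 0.9787 + 0.5735 = 2.3887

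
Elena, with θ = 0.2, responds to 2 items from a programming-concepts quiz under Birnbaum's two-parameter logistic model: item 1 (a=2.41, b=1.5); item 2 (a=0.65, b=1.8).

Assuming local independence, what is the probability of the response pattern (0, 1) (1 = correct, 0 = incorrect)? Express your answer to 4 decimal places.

0.2502

P(θ) = 1 / (1 + exp(−a(θ − b)))
P_1 = 1/(1+e^{3.1330}) = 0.0418
P_2 = 1/(1+e^{1.0400}) = 0.2611
L = (1−P_1) × P_2 = 0.9582 × 0.2611 = 0.25024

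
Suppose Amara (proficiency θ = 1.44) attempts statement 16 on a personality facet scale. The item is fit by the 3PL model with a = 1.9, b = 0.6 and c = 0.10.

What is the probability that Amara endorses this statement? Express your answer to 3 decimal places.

0.848

P(θ) = c + (1 − c) · 1 / (1 + exp(−a(θ − b)))
Exponent: 1.9 × (1.44 − 0.6) = 1.5960
1/(1 + e^{-1.5960}) = 0.8315
P = 0.10 + 0.90 × 0.8315 = 0.8483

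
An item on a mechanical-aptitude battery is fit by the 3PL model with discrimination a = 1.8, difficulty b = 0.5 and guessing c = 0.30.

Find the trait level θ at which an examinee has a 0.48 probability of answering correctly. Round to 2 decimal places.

P(θ) = c + (1 − c) · 1 / (1 + exp(−a(θ − b)))
Remove guessing floor: (0.48 − 0.30)/(1 − 0.30) = 0.2571
logit = ln(0.2571/0.7429) = -1.0609
θ = b + logit/(a) = 0.5 + (-1.0609)/1.8000 = -0.0894

-0.09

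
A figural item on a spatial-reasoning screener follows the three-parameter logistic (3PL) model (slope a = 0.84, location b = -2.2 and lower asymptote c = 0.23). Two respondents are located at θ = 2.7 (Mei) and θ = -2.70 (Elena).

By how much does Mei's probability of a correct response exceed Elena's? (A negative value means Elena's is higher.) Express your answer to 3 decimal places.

0.452

P(θ) = c + (1 − c) · 1 / (1 + exp(−a(θ − b)))
P(Mei) = 0.9876  [exponent 4.1160]
P(Elena) = 0.5353  [exponent -0.4200]
Difference = 0.9876 − 0.5353 = 0.4523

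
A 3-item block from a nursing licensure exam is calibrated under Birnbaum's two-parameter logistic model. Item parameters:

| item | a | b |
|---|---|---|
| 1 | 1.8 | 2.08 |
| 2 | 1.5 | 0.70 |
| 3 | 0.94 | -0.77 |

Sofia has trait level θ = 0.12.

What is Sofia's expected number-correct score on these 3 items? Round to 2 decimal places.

1.02

P(θ) = 1 / (1 + exp(−a(θ − b)))
P_1 = 1/(1+e^{3.5280}) = 0.0285
P_2 = 1/(1+e^{0.8700}) = 0.2953
P_3 = 1/(1+e^{-0.8366}) = 0.6977
E[score] = 0.0285 + 0.2953 + 0.6977 = 1.0215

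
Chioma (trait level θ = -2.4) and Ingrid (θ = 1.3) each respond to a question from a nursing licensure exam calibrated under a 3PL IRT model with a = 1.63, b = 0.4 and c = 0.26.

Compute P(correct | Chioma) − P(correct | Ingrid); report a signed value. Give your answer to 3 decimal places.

P(θ) = c + (1 − c) · 1 / (1 + exp(−a(θ − b)))
P(Chioma) = 0.2676  [exponent -4.5640]
P(Ingrid) = 0.8613  [exponent 1.4670]
Difference = 0.2676 − 0.8613 = -0.5937

-0.594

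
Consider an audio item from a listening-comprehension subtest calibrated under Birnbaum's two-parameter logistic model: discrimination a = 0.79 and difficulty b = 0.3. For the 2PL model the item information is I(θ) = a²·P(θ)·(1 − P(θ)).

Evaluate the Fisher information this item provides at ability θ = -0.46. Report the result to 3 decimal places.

0.143

P = 1/(1+e^{0.6004}) = 0.3543
P(1−P) = 0.3543 × 0.6457 = 0.2288
I = a² × P(1−P) = 0.79² × 0.2288 = 0.14277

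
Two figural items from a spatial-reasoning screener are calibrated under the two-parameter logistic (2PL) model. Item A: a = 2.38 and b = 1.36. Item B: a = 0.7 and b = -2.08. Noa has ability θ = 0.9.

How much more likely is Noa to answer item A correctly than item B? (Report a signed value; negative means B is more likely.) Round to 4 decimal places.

-0.6388

P(θ) = 1 / (1 + exp(−a(θ − b)))
P_A = 0.2507
P_B = 0.8895
P_A − P_B = -0.6388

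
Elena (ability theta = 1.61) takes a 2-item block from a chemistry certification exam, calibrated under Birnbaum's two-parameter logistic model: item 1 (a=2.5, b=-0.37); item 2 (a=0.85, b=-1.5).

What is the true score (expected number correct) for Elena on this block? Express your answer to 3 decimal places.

P(theta) = 1 / (1 + exp(−a(theta − b)))
P_1 = 1/(1+e^{-4.9500}) = 0.9930
P_2 = 1/(1+e^{-2.6435}) = 0.9336
E[score] = 0.9930 + 0.9336 = 1.9266

1.927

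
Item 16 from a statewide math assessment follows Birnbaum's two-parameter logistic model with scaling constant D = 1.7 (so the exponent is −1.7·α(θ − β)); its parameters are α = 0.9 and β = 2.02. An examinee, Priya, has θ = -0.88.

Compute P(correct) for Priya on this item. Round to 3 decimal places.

P(θ) = 1 / (1 + exp(−D·α(θ − β)))
Exponent: 1.7 × 0.9 × (-0.88 − 2.02) = -4.4370
1/(1 + e^{4.4370}) = 0.0117
P = 0.0117

0.012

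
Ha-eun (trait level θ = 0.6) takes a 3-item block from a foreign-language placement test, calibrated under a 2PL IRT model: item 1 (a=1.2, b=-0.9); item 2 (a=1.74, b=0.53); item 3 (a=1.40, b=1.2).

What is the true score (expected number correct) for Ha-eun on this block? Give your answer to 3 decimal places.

P(θ) = 1 / (1 + exp(−a(θ − b)))
P_1 = 1/(1+e^{-1.8000}) = 0.8581
P_2 = 1/(1+e^{-0.1218}) = 0.5304
P_3 = 1/(1+e^{0.8400}) = 0.3015
E[score] = 0.8581 + 0.5304 + 0.3015 = 1.6901

1.690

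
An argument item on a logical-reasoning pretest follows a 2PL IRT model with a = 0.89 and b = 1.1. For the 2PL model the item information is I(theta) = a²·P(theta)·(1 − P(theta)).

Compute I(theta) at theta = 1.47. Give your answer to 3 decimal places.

P = 1/(1+e^{-0.3293}) = 0.5816
P(1−P) = 0.5816 × 0.4184 = 0.2433
I = a² × P(1−P) = 0.89² × 0.2433 = 0.19275

0.193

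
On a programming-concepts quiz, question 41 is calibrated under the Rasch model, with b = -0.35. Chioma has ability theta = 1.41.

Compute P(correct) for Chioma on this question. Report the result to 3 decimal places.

0.853

P(theta) = 1 / (1 + exp(−(theta − b)))
Exponent: (1.41 − (-0.35)) = 1.7600
1/(1 + e^{-1.7600}) = 0.8532
P = 0.8532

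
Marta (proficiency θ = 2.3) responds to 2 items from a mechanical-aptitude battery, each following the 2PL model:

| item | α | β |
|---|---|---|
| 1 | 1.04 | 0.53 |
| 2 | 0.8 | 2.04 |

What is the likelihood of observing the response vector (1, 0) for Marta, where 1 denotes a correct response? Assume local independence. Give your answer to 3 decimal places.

P(θ) = 1 / (1 + exp(−α(θ − β)))
P_1 = 1/(1+e^{-1.8408}) = 0.8630
P_2 = 1/(1+e^{-0.2080}) = 0.5518
L = P_1 × (1−P_2) = 0.8630 × 0.4482 = 0.38680

0.387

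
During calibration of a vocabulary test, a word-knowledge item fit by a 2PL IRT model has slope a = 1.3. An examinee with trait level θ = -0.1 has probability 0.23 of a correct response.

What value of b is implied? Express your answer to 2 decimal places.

0.83

P(θ) = 1 / (1 + exp(−a(θ − b)))
logit(0.23) = ln(0.23/0.77) = -1.2083
b = θ − logit/(a) = -0.1 − (-1.2083)/1.3000 = 0.8295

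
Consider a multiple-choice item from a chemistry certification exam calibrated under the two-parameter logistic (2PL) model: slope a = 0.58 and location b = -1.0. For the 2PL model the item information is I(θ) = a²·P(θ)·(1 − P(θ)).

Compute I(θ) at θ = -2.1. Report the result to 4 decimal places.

P = 1/(1+e^{0.6380}) = 0.3457
P(1−P) = 0.3457 × 0.6543 = 0.2262
I = a² × P(1−P) = 0.58² × 0.2262 = 0.07609

0.0761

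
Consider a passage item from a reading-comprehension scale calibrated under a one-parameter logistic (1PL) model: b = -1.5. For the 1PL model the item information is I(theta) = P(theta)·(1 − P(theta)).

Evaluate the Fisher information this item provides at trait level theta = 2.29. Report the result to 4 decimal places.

0.0216

P = 1/(1+e^{-3.7900}) = 0.9779
P(1−P) = 0.9779 × 0.0221 = 0.0216
I = P(1−P) = 0.02161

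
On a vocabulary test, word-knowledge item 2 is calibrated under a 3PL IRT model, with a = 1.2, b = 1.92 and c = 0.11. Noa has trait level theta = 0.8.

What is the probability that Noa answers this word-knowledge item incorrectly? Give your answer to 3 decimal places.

0.706

P(theta) = c + (1 − c) · 1 / (1 + exp(−a(theta − b)))
Exponent: 1.2 × (0.8 − 1.92) = -1.3440
1/(1 + e^{1.3440}) = 0.2069
P = 0.11 + 0.89 × 0.2069 = 0.2941
P(incorrect) = 1 − 0.2941 = 0.7059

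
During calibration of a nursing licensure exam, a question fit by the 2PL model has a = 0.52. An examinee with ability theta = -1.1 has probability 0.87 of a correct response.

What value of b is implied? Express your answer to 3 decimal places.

P(theta) = 1 / (1 + exp(−a(theta − b)))
logit(0.87) = ln(0.87/0.13) = 1.9010
b = theta − logit/(a) = -1.1 − 1.9010/0.5200 = -4.7557

-4.756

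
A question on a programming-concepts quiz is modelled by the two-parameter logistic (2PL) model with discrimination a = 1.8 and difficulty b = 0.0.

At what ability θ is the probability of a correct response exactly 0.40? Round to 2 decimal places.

-0.23

P(θ) = 1 / (1 + exp(−a(θ − b)))
logit = ln(0.4000/0.6000) = -0.4055
θ = b + logit/(a) = 0.0 + (-0.4055)/1.8000 = -0.2253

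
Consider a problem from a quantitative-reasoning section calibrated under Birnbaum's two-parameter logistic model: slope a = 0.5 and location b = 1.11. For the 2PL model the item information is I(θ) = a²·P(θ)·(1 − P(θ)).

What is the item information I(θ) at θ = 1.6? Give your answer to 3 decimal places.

P = 1/(1+e^{-0.2450}) = 0.5609
P(1−P) = 0.5609 × 0.4391 = 0.2463
I = a² × P(1−P) = 0.5² × 0.2463 = 0.06157

0.062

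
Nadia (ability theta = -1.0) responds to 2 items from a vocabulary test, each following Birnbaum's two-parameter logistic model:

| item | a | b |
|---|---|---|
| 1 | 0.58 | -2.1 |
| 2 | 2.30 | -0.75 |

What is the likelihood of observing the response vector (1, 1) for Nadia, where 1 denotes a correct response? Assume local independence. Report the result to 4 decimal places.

0.2356

P(theta) = 1 / (1 + exp(−a(theta − b)))
P_1 = 1/(1+e^{-0.6380}) = 0.6543
P_2 = 1/(1+e^{0.5750}) = 0.3601
L = P_1 × P_2 = 0.6543 × 0.3601 = 0.23560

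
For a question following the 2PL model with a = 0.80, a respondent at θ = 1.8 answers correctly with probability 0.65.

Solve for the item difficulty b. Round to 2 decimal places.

P(θ) = 1 / (1 + exp(−a(θ − b)))
logit(0.65) = ln(0.65/0.35) = 0.6190
b = θ − logit/(a) = 1.8 − 0.6190/0.8000 = 1.0262

1.03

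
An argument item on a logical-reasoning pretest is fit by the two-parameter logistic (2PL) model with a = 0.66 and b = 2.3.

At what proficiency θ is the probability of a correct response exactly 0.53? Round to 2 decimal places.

2.48

P(θ) = 1 / (1 + exp(−a(θ − b)))
logit = ln(0.5300/0.4700) = 0.1201
θ = b + logit/(a) = 2.3 + 0.1201/0.6600 = 2.4820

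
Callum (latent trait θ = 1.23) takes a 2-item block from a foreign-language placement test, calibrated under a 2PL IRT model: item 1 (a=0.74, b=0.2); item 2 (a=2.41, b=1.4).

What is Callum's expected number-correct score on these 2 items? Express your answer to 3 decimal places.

P(θ) = 1 / (1 + exp(−a(θ − b)))
P_1 = 1/(1+e^{-0.7622}) = 0.6818
P_2 = 1/(1+e^{0.4097}) = 0.3990
E[score] = 0.6818 + 0.3990 = 1.0808

1.081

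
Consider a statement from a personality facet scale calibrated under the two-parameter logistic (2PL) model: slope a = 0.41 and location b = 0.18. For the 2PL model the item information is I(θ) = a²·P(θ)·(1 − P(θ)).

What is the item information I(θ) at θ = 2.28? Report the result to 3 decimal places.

P = 1/(1+e^{-0.8610}) = 0.7029
P(1−P) = 0.7029 × 0.2971 = 0.2088
I = a² × P(1−P) = 0.41² × 0.2088 = 0.03511

0.035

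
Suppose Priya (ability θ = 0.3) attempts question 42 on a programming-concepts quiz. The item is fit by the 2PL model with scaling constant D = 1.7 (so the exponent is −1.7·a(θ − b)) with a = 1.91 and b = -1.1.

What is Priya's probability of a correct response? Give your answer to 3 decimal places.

P(θ) = 1 / (1 + exp(−D·a(θ − b)))
Exponent: 1.7 × 1.91 × (0.3 − (-1.1)) = 4.5458
1/(1 + e^{-4.5458}) = 0.9895
P = 0.9895

0.989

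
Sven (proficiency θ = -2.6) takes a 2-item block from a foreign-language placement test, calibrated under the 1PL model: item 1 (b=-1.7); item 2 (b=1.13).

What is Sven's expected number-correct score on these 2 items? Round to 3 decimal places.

P(θ) = 1 / (1 + exp(−(θ − b)))
P_1 = 1/(1+e^{0.9000}) = 0.2891
P_2 = 1/(1+e^{3.7300}) = 0.0234
E[score] = 0.2891 + 0.0234 = 0.3125

0.312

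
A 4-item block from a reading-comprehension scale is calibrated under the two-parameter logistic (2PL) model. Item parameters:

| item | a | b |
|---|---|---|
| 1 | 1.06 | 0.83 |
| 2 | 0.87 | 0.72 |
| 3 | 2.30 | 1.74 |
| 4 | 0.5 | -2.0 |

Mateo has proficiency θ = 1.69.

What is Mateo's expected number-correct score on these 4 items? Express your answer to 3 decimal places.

P(θ) = 1 / (1 + exp(−a(θ − b)))
P_1 = 1/(1+e^{-0.9116}) = 0.7133
P_2 = 1/(1+e^{-0.8439}) = 0.6993
P_3 = 1/(1+e^{0.1150}) = 0.4713
P_4 = 1/(1+e^{-1.8450}) = 0.8635
E[score] = 0.7133 + 0.6993 + 0.4713 + 0.8635 = 2.7474

2.747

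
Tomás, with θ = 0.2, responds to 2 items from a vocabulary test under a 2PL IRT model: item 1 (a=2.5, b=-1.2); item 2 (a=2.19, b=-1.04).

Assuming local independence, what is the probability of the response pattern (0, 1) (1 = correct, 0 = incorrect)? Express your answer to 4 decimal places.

P(θ) = 1 / (1 + exp(−a(θ − b)))
P_1 = 1/(1+e^{-3.5000}) = 0.9707
P_2 = 1/(1+e^{-2.7156}) = 0.9379
L = (1−P_1) × P_2 = 0.0293 × 0.9379 = 0.02749

0.0275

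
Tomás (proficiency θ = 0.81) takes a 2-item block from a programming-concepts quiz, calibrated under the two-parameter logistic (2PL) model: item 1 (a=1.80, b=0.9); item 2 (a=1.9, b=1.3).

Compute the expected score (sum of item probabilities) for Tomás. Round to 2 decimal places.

0.74

P(θ) = 1 / (1 + exp(−a(θ − b)))
P_1 = 1/(1+e^{0.1620}) = 0.4596
P_2 = 1/(1+e^{0.9310}) = 0.2827
E[score] = 0.4596 + 0.2827 = 0.7423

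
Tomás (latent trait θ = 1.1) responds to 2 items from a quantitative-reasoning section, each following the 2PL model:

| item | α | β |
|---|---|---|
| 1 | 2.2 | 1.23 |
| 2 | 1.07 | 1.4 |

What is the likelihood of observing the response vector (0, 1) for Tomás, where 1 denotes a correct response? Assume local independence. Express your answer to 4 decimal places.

0.2401

P(θ) = 1 / (1 + exp(−α(θ − β)))
P_1 = 1/(1+e^{0.2860}) = 0.4290
P_2 = 1/(1+e^{0.3210}) = 0.4204
L = (1−P_1) × P_2 = 0.5710 × 0.4204 = 0.24007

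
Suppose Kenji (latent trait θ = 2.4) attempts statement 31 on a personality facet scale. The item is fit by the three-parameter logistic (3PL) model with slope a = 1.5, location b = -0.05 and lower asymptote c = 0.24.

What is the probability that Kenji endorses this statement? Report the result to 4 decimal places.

P(θ) = c + (1 − c) · 1 / (1 + exp(−a(θ − b)))
Exponent: 1.5 × (2.4 − (-0.05)) = 3.6750
1/(1 + e^{-3.6750}) = 0.9753
P = 0.24 + 0.76 × 0.9753 = 0.9812

0.9812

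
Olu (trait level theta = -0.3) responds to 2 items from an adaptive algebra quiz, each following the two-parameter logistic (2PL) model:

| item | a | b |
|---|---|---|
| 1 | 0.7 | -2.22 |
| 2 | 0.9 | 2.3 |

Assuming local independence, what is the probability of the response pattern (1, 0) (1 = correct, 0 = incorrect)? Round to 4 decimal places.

0.7235

P(theta) = 1 / (1 + exp(−a(theta − b)))
P_1 = 1/(1+e^{-1.3440}) = 0.7931
P_2 = 1/(1+e^{2.3400}) = 0.0879
L = P_1 × (1−P_2) = 0.7931 × 0.9121 = 0.72346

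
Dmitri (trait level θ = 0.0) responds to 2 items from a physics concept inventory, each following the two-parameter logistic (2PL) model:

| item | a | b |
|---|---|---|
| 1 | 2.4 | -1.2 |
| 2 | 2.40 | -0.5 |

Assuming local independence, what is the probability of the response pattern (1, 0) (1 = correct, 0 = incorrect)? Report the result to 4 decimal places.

0.2192

P(θ) = 1 / (1 + exp(−a(θ − b)))
P_1 = 1/(1+e^{-2.8800}) = 0.9468
P_2 = 1/(1+e^{-1.2000}) = 0.7685
L = P_1 × (1−P_2) = 0.9468 × 0.2315 = 0.21917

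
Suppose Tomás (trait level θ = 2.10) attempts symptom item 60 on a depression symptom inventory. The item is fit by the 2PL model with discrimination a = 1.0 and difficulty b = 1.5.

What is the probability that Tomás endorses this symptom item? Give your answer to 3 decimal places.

P(θ) = 1 / (1 + exp(−a(θ − b)))
Exponent: 1.0 × (2.10 − 1.5) = 0.6000
1/(1 + e^{-0.6000}) = 0.6457

0.646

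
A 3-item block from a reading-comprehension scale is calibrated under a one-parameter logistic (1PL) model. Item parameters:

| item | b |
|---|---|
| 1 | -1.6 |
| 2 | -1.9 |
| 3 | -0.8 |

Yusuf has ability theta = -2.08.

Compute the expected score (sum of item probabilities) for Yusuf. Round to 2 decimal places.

P(theta) = 1 / (1 + exp(−(theta − b)))
P_1 = 1/(1+e^{0.4800}) = 0.3823
P_2 = 1/(1+e^{0.1800}) = 0.4551
P_3 = 1/(1+e^{1.2800}) = 0.2176
E[score] = 0.3823 + 0.4551 + 0.2176 = 1.0549

1.05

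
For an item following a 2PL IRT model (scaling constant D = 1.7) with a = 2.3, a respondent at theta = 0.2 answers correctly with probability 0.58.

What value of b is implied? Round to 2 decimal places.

P(theta) = 1 / (1 + exp(−D·a(theta − b)))
logit(0.58) = ln(0.58/0.42) = 0.3228
b = theta − logit/(1.7·a) = 0.2 − 0.3228/3.9100 = 0.1174

0.12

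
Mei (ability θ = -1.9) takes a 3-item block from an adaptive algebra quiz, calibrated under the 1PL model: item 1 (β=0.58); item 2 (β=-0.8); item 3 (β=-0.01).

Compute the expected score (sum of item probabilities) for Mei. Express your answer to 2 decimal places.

P(θ) = 1 / (1 + exp(−(θ − β)))
P_1 = 1/(1+e^{2.4800}) = 0.0773
P_2 = 1/(1+e^{1.1000}) = 0.2497
P_3 = 1/(1+e^{1.8900}) = 0.1312
E[score] = 0.0773 + 0.2497 + 0.1312 = 0.4583

0.46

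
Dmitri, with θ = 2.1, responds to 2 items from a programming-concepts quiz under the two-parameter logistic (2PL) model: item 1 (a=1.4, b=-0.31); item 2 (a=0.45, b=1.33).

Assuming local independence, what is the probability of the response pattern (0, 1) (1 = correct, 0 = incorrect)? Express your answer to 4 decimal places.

0.0194

P(θ) = 1 / (1 + exp(−a(θ − b)))
P_1 = 1/(1+e^{-3.3740}) = 0.9669
P_2 = 1/(1+e^{-0.3465}) = 0.5858
L = (1−P_1) × P_2 = 0.0331 × 0.5858 = 0.01940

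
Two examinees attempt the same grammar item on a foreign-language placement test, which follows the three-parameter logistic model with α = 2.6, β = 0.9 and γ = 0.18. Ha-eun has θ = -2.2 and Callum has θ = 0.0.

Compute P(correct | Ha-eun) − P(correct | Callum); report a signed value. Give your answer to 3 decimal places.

-0.072

P(θ) = γ + (1 − γ) · 1 / (1 + exp(−α(θ − β)))
P(Ha-eun) = 0.1803  [exponent -8.0600]
P(Callum) = 0.2520  [exponent -2.3400]
Difference = 0.1803 − 0.2520 = -0.0718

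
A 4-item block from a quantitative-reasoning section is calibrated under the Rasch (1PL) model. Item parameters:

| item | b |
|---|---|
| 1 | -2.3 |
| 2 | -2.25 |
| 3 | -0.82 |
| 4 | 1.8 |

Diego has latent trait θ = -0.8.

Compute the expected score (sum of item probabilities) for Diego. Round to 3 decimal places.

P(θ) = 1 / (1 + exp(−(θ − b)))
P_1 = 1/(1+e^{-1.5000}) = 0.8176
P_2 = 1/(1+e^{-1.4500}) = 0.8100
P_3 = 1/(1+e^{-0.0200}) = 0.5050
P_4 = 1/(1+e^{2.6000}) = 0.0691
E[score] = 0.8176 + 0.8100 + 0.5050 + 0.0691 = 2.2017

2.202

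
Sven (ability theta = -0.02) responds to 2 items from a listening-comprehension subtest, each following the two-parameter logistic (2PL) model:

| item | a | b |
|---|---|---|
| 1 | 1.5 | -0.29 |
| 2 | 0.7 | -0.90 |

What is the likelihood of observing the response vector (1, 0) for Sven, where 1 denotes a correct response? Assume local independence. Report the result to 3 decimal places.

P(theta) = 1 / (1 + exp(−a(theta − b)))
P_1 = 1/(1+e^{-0.4050}) = 0.5999
P_2 = 1/(1+e^{-0.6160}) = 0.6493
L = P_1 × (1−P_2) = 0.5999 × 0.3507 = 0.21038

0.210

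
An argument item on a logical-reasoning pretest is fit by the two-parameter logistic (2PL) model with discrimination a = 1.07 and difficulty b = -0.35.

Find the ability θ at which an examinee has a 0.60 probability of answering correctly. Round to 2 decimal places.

P(θ) = 1 / (1 + exp(−a(θ − b)))
logit = ln(0.6000/0.4000) = 0.4055
θ = b + logit/(a) = -0.35 + 0.4055/1.0700 = 0.0289

0.03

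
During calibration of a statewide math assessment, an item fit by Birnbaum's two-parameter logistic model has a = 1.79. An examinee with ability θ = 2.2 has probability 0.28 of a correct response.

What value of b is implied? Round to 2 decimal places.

P(θ) = 1 / (1 + exp(−a(θ − b)))
logit(0.28) = ln(0.28/0.72) = -0.9445
b = θ − logit/(a) = 2.2 − (-0.9445)/1.7900 = 2.7276

2.73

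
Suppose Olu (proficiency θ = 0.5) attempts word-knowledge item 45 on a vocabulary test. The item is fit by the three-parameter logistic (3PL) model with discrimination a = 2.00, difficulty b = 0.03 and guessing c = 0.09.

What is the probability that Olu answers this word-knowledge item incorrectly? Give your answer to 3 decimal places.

P(θ) = c + (1 − c) · 1 / (1 + exp(−a(θ − b)))
Exponent: 2.00 × (0.5 − 0.03) = 0.9400
1/(1 + e^{-0.9400}) = 0.7191
P = 0.09 + 0.91 × 0.7191 = 0.7444
P(incorrect) = 1 − 0.7444 = 0.2556

0.256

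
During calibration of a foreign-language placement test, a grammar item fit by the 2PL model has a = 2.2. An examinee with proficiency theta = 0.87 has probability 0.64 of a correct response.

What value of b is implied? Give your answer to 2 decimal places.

0.61

P(theta) = 1 / (1 + exp(−a(theta − b)))
logit(0.64) = ln(0.64/0.36) = 0.5754
b = theta − logit/(a) = 0.87 − 0.5754/2.2000 = 0.6085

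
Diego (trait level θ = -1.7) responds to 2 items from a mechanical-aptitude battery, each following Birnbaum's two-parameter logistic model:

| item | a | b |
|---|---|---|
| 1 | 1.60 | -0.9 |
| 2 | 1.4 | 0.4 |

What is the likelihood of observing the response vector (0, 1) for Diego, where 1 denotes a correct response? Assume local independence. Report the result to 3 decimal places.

P(θ) = 1 / (1 + exp(−a(θ − b)))
P_1 = 1/(1+e^{1.2800}) = 0.2176
P_2 = 1/(1+e^{2.9400}) = 0.0502
L = (1−P_1) × P_2 = 0.7824 × 0.0502 = 0.03929

0.039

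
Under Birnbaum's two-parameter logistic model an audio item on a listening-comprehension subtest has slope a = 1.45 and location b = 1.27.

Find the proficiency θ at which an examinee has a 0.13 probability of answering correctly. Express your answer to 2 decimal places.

-0.04

P(θ) = 1 / (1 + exp(−a(θ − b)))
logit = ln(0.1300/0.8700) = -1.9010
θ = b + logit/(a) = 1.27 + (-1.9010)/1.4500 = -0.0410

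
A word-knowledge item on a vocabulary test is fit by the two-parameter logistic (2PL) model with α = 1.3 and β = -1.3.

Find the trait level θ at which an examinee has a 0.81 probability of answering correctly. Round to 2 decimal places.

P(θ) = 1 / (1 + exp(−α(θ − β)))
logit = ln(0.8100/0.1900) = 1.4500
θ = β + logit/(α) = -1.3 + 1.4500/1.3000 = -0.1846

-0.18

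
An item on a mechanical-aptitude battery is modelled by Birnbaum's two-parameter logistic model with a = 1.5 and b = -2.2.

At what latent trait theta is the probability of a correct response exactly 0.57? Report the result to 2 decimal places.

P(theta) = 1 / (1 + exp(−a(theta − b)))
logit = ln(0.5700/0.4300) = 0.2819
theta = b + logit/(a) = -2.2 + 0.2819/1.5000 = -2.0121

-2.01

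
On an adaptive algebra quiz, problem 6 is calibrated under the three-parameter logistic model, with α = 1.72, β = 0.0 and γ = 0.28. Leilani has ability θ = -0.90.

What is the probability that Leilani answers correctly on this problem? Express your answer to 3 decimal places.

0.406

P(θ) = γ + (1 − γ) · 1 / (1 + exp(−α(θ − β)))
Exponent: 1.72 × (-0.90 − 0.0) = -1.5480
1/(1 + e^{1.5480}) = 0.1754
P = 0.28 + 0.72 × 0.1754 = 0.4063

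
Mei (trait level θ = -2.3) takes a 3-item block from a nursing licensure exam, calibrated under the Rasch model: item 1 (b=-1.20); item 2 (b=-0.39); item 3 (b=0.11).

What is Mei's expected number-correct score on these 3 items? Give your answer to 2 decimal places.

0.46

P(θ) = 1 / (1 + exp(−(θ − b)))
P_1 = 1/(1+e^{1.1000}) = 0.2497
P_2 = 1/(1+e^{1.9100}) = 0.1290
P_3 = 1/(1+e^{2.4100}) = 0.0824
E[score] = 0.2497 + 0.1290 + 0.0824 = 0.4611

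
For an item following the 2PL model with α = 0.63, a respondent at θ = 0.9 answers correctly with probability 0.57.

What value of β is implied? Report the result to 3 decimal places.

P(θ) = 1 / (1 + exp(−α(θ − β)))
logit(0.57) = ln(0.57/0.43) = 0.2819
β = θ − logit/(α) = 0.9 − 0.2819/0.6300 = 0.4526

0.453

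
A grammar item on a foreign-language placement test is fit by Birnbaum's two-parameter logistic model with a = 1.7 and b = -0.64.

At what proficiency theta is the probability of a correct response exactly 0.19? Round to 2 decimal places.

P(theta) = 1 / (1 + exp(−a(theta − b)))
logit = ln(0.1900/0.8100) = -1.4500
theta = b + logit/(a) = -0.64 + (-1.4500)/1.7000 = -1.4929

-1.49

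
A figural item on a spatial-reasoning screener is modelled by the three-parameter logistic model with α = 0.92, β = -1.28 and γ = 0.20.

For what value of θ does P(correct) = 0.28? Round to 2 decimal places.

-3.67

P(θ) = γ + (1 − γ) · 1 / (1 + exp(−α(θ − β)))
Remove guessing floor: (0.28 − 0.20)/(1 − 0.20) = 0.1000
logit = ln(0.1000/0.9000) = -2.1972
θ = β + logit/(α) = -1.28 + (-2.1972)/0.9200 = -3.6683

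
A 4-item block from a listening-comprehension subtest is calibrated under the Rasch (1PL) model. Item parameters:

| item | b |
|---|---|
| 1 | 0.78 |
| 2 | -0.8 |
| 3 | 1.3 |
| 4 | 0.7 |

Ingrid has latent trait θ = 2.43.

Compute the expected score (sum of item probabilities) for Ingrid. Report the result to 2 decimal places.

3.41

P(θ) = 1 / (1 + exp(−(θ − b)))
P_1 = 1/(1+e^{-1.6500}) = 0.8389
P_2 = 1/(1+e^{-3.2300}) = 0.9619
P_3 = 1/(1+e^{-1.1300}) = 0.7558
P_4 = 1/(1+e^{-1.7300}) = 0.8494
E[score] = 0.8389 + 0.9619 + 0.7558 + 0.8494 = 3.4061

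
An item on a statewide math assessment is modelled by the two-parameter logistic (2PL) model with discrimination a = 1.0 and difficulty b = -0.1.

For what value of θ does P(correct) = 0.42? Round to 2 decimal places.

-0.42

P(θ) = 1 / (1 + exp(−a(θ − b)))
logit = ln(0.4200/0.5800) = -0.3228
θ = b + logit/(a) = -0.1 + (-0.3228)/1.0000 = -0.4228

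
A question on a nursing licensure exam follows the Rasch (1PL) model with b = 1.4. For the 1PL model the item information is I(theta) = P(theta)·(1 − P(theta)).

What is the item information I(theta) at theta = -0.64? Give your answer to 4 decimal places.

P = 1/(1+e^{2.0400}) = 0.1151
P(1−P) = 0.1151 × 0.8849 = 0.1018
I = P(1−P) = 0.10183

0.1018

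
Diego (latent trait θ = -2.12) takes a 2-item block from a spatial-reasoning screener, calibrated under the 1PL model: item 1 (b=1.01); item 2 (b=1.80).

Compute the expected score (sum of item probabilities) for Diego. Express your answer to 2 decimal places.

0.06

P(θ) = 1 / (1 + exp(−(θ − b)))
P_1 = 1/(1+e^{3.1300}) = 0.0419
P_2 = 1/(1+e^{3.9200}) = 0.0195
E[score] = 0.0419 + 0.0195 = 0.0613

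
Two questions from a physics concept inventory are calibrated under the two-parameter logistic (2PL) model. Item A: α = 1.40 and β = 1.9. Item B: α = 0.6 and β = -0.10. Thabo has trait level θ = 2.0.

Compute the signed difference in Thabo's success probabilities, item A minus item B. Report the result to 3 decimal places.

-0.244

P(θ) = 1 / (1 + exp(−α(θ − β)))
P_A = 0.5349
P_B = 0.7790
P_A − P_B = -0.2441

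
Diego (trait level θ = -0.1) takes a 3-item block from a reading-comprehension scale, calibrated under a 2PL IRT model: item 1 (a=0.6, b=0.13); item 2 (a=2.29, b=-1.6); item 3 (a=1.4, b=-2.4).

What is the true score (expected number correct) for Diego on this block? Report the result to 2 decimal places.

2.40

P(θ) = 1 / (1 + exp(−a(θ − b)))
P_1 = 1/(1+e^{0.1380}) = 0.4656
P_2 = 1/(1+e^{-3.4350}) = 0.9688
P_3 = 1/(1+e^{-3.2200}) = 0.9616
E[score] = 0.4656 + 0.9688 + 0.9616 = 2.3959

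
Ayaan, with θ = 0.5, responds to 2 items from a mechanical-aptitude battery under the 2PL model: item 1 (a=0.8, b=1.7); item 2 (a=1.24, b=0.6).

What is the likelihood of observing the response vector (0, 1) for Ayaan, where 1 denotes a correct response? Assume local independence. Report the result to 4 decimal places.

0.3392

P(θ) = 1 / (1 + exp(−a(θ − b)))
P_1 = 1/(1+e^{0.9600}) = 0.2769
P_2 = 1/(1+e^{0.1240}) = 0.4690
L = (1−P_1) × P_2 = 0.7231 × 0.4690 = 0.33917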